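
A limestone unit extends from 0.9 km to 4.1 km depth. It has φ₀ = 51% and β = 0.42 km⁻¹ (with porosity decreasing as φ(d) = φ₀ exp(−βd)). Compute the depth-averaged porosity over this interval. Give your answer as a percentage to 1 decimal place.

⟨φ⟩ = (1/(d₂−d₁)) ∫ φ₀ e^(−βd) dd = φ₀·(e^(−β·d₁) − e^(−β·d₂)) / (β·(d₂−d₁))
e^(−0.42×0.9) = 0.6852; e^(−0.42×4.1) = 0.1787
⟨φ⟩ = 0.51 × (0.6852 − 0.1787) / (0.42 × 3.2) = 0.51 × 0.3769 = 0.1922

19.2%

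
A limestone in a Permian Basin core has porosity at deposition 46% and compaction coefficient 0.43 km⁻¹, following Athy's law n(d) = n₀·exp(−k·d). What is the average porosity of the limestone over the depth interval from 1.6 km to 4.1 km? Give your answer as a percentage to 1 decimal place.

⟨n⟩ = (1/(d₂−d₁)) ∫ n₀ e^(−kd) dd = n₀·(e^(−k·d₁) − e^(−k·d₂)) / (k·(d₂−d₁))
e^(−0.43×1.6) = 0.5026; e^(−0.43×4.1) = 0.1715
⟨n⟩ = 0.46 × (0.5026 − 0.1715) / (0.43 × 2.5) = 0.46 × 0.3080 = 0.1417

14.2%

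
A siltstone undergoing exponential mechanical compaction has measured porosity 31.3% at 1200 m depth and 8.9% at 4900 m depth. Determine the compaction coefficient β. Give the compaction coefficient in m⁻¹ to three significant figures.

0.000340 m⁻¹

Working in km (1 km = 1000 m; β in km⁻¹ = β in m⁻¹ × 1000):
Athy: n(d) = n₀ e^(−βd) ⇒ n₁/n₂ = e^{β(d₂−d₁)} ⇒ β = ln(n₁/n₂)/(d₂−d₁)
β = ln(0.313/0.089) / (4.9 − 1.2) = ln(3.517) / 3.7 = 1.2576 / 3.7 = 0.3399 km⁻¹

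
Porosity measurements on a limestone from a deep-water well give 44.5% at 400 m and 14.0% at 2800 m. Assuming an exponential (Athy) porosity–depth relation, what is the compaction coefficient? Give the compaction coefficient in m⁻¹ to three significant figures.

0.000482 m⁻¹

Working in km (1 km = 1000 m; β in km⁻¹ = β in m⁻¹ × 1000):
Athy: phi(Z) = phi₀ e^(−βZ) ⇒ phi₁/phi₂ = e^{β(Z₂−Z₁)} ⇒ β = ln(phi₁/phi₂)/(Z₂−Z₁)
β = ln(0.445/0.14) / (2.8 − 0.4) = ln(3.179) / 2.4 = 1.1564 / 2.4 = 0.4818 km⁻¹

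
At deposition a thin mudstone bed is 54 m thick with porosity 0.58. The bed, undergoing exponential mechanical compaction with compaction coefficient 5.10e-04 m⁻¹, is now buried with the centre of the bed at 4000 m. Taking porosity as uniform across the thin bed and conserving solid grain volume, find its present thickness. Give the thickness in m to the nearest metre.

Working in km (1 km = 1000 m; β in km⁻¹ = β in m⁻¹ × 1000):
Porosity at 4 km: φ = 0.58·exp(−0.51×4) = 0.0754
Solid-volume conservation: h(1−φ) = h₀(1−φ₀) ⇒ h = h₀·(1−φ₀)/(1−φ)
h = 0.054 × (1 − 0.58)/(1 − 0.0754) = 0.054 × 0.4543 = 0.0245 km

25 m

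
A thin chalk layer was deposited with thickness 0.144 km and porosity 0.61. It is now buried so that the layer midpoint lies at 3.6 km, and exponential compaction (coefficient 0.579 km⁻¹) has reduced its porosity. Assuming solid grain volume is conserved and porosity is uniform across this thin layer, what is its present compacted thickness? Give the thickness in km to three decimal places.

Porosity at 3.6 km: n = 0.61·exp(−0.579×3.6) = 0.0759
Solid-volume conservation: h(1−n) = h₀(1−n₀) ⇒ h = h₀·(1−n₀)/(1−n)
h = 0.144 × (1 − 0.61)/(1 − 0.0759) = 0.144 × 0.4220 = 0.0608 km

0.061 km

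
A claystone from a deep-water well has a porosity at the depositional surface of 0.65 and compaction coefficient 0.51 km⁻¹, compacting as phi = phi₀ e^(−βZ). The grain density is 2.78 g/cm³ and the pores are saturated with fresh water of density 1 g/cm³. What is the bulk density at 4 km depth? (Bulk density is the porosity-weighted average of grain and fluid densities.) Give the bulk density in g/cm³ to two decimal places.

Porosity at depth: phi = 0.65·exp(−0.51×4) = 0.65×0.1300 = 0.0845
Bulk density: ρ_b = (1−phi)ρ_g + phi·ρ_f = 0.9155×2.78 + 0.0845×1
       = 2.545 + 0.085 = 2.630 g/cm³

2.63 g/cm³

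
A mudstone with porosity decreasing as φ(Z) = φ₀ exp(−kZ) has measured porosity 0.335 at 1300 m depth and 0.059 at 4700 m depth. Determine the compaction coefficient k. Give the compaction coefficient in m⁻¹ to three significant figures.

0.000511 m⁻¹

Working in km (1 km = 1000 m; k in km⁻¹ = k in m⁻¹ × 1000):
Athy: φ(Z) = φ₀ e^(−kZ) ⇒ φ₁/φ₂ = e^{k(Z₂−Z₁)} ⇒ k = ln(φ₁/φ₂)/(Z₂−Z₁)
k = ln(0.335/0.059) / (4.7 − 1.3) = ln(5.678) / 3.4 = 1.7366 / 3.4 = 0.5108 km⁻¹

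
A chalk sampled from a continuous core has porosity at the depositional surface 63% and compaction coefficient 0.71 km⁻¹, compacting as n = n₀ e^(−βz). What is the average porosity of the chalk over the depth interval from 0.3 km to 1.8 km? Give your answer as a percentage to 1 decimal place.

⟨n⟩ = (1/(z₂−z₁)) ∫ n₀ e^(−βz) dz = n₀·(e^(−β·z₁) − e^(−β·z₂)) / (β·(z₂−z₁))
e^(−0.71×0.3) = 0.8082; e^(−0.71×1.8) = 0.2786
⟨n⟩ = 0.63 × (0.8082 − 0.2786) / (0.71 × 1.5) = 0.63 × 0.4972 = 0.3133

31.3%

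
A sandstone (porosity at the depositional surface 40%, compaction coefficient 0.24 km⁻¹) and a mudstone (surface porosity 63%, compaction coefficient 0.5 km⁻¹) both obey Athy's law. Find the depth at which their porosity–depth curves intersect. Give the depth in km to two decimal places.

1.75 km

Set phi₀ₐ e^(−cₐz) = phi₀ᵦ e^(−cᵦz) ⇒ ln(phi₀ₐ/phi₀ᵦ) = (cₐ − cᵦ)·z
z = ln(0.4/0.63) / (0.24 − 0.5) = -0.4543 / -0.26 = 1.747 km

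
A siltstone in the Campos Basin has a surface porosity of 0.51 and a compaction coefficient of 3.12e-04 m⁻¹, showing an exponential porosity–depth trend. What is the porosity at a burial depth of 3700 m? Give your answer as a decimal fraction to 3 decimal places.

0.161

Working in km (1 km = 1000 m; β in km⁻¹ = β in m⁻¹ × 1000):
phi = phi₀·exp(−β·d) = 0.51 × exp(−0.312 × 3.7) = 0.51 × exp(−1.154)
  = 0.51 × 0.3152 = 0.1608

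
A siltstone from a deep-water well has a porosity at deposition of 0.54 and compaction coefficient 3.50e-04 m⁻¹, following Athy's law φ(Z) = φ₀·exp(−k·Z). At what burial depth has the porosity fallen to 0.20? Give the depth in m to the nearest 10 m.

Working in km (1 km = 1000 m; k in km⁻¹ = k in m⁻¹ × 1000):
Invert Athy's law: Z = ln(φ₀/φ) / k
Z = ln(0.54/0.2) / 0.35 = ln(2.7) / 0.35 = 0.9933 / 0.35 = 2.838 km

2840 m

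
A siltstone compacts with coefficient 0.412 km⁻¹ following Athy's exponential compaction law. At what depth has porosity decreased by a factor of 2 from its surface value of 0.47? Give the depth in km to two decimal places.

1.68 km

φ/φ₀ = 1/2 ⇒ exp(−k·z) = 1/2 ⇒ z = ln(2) / k
z = 0.6931 / 0.412 = 1.682 km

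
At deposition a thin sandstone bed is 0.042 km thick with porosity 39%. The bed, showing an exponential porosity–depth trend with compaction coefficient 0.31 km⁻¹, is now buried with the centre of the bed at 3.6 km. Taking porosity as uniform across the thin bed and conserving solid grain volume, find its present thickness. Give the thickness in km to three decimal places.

Porosity at 3.6 km: φ = 0.39·exp(−0.31×3.6) = 0.1278
Solid-volume conservation: h(1−φ) = h₀(1−φ₀) ⇒ h = h₀·(1−φ₀)/(1−φ)
h = 0.042 × (1 − 0.39)/(1 − 0.1278) = 0.042 × 0.6993 = 0.0294 km

0.029 km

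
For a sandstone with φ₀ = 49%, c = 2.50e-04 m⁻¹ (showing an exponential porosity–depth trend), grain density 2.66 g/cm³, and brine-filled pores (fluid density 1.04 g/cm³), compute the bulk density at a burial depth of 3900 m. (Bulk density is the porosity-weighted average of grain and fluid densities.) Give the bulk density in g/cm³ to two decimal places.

2.36 g/cm³

Working in km (1 km = 1000 m; c in km⁻¹ = c in m⁻¹ × 1000):
Porosity at depth: φ = 0.49·exp(−0.25×3.9) = 0.49×0.3772 = 0.1848
Bulk density: ρ_b = (1−φ)ρ_g + φ·ρ_f = 0.8152×2.66 + 0.1848×1.04
       = 2.168 + 0.192 = 2.361 g/cm³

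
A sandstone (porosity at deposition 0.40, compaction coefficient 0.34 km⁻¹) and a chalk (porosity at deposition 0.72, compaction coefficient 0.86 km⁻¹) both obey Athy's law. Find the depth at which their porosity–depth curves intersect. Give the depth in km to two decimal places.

1.13 km

Set n₀ₐ e^(−βₐZ) = n₀ᵦ e^(−βᵦZ) ⇒ ln(n₀ₐ/n₀ᵦ) = (βₐ − βᵦ)·Z
Z = ln(0.4/0.72) / (0.34 − 0.86) = -0.5878 / -0.52 = 1.130 km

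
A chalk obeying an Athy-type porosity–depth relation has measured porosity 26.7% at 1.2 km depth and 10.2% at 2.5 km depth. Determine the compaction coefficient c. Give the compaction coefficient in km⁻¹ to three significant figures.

0.740 km⁻¹

Athy: φ(d) = φ₀ e^(−cd) ⇒ φ₁/φ₂ = e^{c(d₂−d₁)} ⇒ c = ln(φ₁/φ₂)/(d₂−d₁)
c = ln(0.267/0.102) / (2.5 − 1.2) = ln(2.618) / 1.3 = 0.9623 / 1.3 = 0.7402 km⁻¹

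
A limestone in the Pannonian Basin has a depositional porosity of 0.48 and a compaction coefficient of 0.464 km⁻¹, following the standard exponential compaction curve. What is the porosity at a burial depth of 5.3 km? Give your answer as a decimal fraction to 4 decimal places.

n = n₀·exp(−c·Z) = 0.48 × exp(−0.464 × 5.3) = 0.48 × exp(−2.459)
  = 0.48 × 0.0855 = 0.0410

0.0410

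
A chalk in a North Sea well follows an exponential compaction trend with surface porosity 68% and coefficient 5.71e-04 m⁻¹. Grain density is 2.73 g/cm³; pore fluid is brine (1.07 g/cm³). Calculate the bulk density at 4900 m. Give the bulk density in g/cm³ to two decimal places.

2.66 g/cm³

Working in km (1 km = 1000 m; c in km⁻¹ = c in m⁻¹ × 1000):
Porosity at depth: n = 0.68·exp(−0.571×4.9) = 0.68×0.0609 = 0.0414
Bulk density: ρ_b = (1−n)ρ_g + n·ρ_f = 0.9586×2.73 + 0.0414×1.07
       = 2.617 + 0.044 = 2.661 g/cm³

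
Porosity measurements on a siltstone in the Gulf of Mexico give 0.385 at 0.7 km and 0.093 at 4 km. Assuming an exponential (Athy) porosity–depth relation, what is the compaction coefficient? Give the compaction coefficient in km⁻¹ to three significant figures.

Athy: n(z) = n₀ e^(−cz) ⇒ n₁/n₂ = e^{c(z₂−z₁)} ⇒ c = ln(n₁/n₂)/(z₂−z₁)
c = ln(0.385/0.093) / (4 − 0.7) = ln(4.14) / 3.3 = 1.4206 / 3.3 = 0.4305 km⁻¹

0.430 km⁻¹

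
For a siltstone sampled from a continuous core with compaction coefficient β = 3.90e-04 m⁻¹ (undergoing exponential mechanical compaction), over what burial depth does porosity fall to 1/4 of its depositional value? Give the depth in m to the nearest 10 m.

3550 m

Working in km (1 km = 1000 m; β in km⁻¹ = β in m⁻¹ × 1000):
φ/φ₀ = 1/4 ⇒ exp(−β·d) = 1/4 ⇒ d = ln(4) / β
d = 1.3863 / 0.39 = 3.555 km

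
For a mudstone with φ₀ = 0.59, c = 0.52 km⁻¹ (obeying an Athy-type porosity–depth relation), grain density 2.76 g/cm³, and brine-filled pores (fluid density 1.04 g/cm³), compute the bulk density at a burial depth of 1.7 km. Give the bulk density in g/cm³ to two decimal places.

Porosity at depth: φ = 0.59·exp(−0.52×1.7) = 0.59×0.4131 = 0.2437
Bulk density: ρ_b = (1−φ)ρ_g + φ·ρ_f = 0.7563×2.76 + 0.2437×1.04
       = 2.087 + 0.253 = 2.341 g/cm³

2.34 g/cm³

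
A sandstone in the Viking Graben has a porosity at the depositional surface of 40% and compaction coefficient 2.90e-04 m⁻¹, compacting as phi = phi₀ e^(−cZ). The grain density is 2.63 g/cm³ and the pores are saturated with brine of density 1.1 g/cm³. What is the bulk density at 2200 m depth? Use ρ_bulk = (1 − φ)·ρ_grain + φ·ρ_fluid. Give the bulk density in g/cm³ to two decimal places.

2.31 g/cm³

Working in km (1 km = 1000 m; c in km⁻¹ = c in m⁻¹ × 1000):
Porosity at depth: phi = 0.4·exp(−0.29×2.2) = 0.4×0.5283 = 0.2113
Bulk density: ρ_b = (1−phi)ρ_g + phi·ρ_f = 0.7887×2.63 + 0.2113×1.1
       = 2.074 + 0.232 = 2.307 g/cm³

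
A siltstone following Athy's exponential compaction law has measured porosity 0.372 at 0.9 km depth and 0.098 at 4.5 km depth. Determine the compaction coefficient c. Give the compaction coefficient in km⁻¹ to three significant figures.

Athy: φ(z) = φ₀ e^(−cz) ⇒ φ₁/φ₂ = e^{c(z₂−z₁)} ⇒ c = ln(φ₁/φ₂)/(z₂−z₁)
c = ln(0.372/0.098) / (4.5 − 0.9) = ln(3.796) / 3.6 = 1.3339 / 3.6 = 0.3705 km⁻¹

0.371 km⁻¹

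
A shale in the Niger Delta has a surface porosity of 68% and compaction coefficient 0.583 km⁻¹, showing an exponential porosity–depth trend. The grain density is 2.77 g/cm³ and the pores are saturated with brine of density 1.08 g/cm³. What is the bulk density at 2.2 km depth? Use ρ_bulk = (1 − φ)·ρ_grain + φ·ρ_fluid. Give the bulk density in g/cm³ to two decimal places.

2.45 g/cm³

Porosity at depth: φ = 0.68·exp(−0.583×2.2) = 0.68×0.2773 = 0.1886
Bulk density: ρ_b = (1−φ)ρ_g + φ·ρ_f = 0.8114×2.77 + 0.1886×1.08
       = 2.248 + 0.204 = 2.451 g/cm³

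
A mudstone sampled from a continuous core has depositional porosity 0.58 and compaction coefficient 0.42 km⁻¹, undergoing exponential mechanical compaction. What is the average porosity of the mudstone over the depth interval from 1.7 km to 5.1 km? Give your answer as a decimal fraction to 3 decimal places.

0.151

⟨n⟩ = (1/(d₂−d₁)) ∫ n₀ e^(−kd) dd = n₀·(e^(−k·d₁) − e^(−k·d₂)) / (k·(d₂−d₁))
e^(−0.42×1.7) = 0.4897; e^(−0.42×5.1) = 0.1174
⟨n⟩ = 0.58 × (0.4897 − 0.1174) / (0.42 × 3.4) = 0.58 × 0.2607 = 0.1512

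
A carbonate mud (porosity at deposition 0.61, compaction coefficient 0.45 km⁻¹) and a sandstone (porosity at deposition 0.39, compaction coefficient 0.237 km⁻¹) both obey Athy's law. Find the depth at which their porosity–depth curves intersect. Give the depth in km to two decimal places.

2.10 km

Set φ₀ₐ e^(−kₐZ) = φ₀ᵦ e^(−kᵦZ) ⇒ ln(φ₀ₐ/φ₀ᵦ) = (kₐ − kᵦ)·Z
Z = ln(0.61/0.39) / (0.45 − 0.237) = 0.4473 / 0.213 = 2.100 km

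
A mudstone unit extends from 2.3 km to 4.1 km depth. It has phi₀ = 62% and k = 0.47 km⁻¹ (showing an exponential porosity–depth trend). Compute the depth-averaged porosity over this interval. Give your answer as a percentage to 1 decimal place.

⟨phi⟩ = (1/(Z₂−Z₁)) ∫ phi₀ e^(−kZ) dZ = phi₀·(e^(−k·Z₁) − e^(−k·Z₂)) / (k·(Z₂−Z₁))
e^(−0.47×2.3) = 0.3393; e^(−0.47×4.1) = 0.1456
⟨phi⟩ = 0.62 × (0.3393 − 0.1456) / (0.47 × 1.8) = 0.62 × 0.2289 = 0.1419

14.2%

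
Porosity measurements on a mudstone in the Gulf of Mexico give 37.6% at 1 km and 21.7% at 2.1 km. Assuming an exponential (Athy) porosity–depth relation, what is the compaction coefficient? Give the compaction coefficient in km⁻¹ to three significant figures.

0.500 km⁻¹

Athy: phi(d) = phi₀ e^(−kd) ⇒ phi₁/phi₂ = e^{k(d₂−d₁)} ⇒ k = ln(phi₁/phi₂)/(d₂−d₁)
k = ln(0.376/0.217) / (2.1 − 1) = ln(1.733) / 1.1 = 0.5497 / 1.1 = 0.4997 km⁻¹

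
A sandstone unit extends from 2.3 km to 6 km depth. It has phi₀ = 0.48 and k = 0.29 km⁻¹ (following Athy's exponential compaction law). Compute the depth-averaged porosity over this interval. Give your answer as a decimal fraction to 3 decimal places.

⟨phi⟩ = (1/(z₂−z₁)) ∫ phi₀ e^(−kz) dz = phi₀·(e^(−k·z₁) − e^(−k·z₂)) / (k·(z₂−z₁))
e^(−0.29×2.3) = 0.5132; e^(−0.29×6) = 0.1755
⟨phi⟩ = 0.48 × (0.5132 − 0.1755) / (0.29 × 3.7) = 0.48 × 0.3147 = 0.1511

0.151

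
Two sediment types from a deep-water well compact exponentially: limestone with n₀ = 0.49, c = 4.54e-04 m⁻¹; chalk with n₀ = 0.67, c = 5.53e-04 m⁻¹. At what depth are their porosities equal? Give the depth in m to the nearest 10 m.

3160 m

Working in km (1 km = 1000 m; c in km⁻¹ = c in m⁻¹ × 1000):
Set n₀ₐ e^(−cₐd) = n₀ᵦ e^(−cᵦd) ⇒ ln(n₀ₐ/n₀ᵦ) = (cₐ − cᵦ)·d
d = ln(0.49/0.67) / (0.454 − 0.553) = -0.3129 / -0.099 = 3.160 km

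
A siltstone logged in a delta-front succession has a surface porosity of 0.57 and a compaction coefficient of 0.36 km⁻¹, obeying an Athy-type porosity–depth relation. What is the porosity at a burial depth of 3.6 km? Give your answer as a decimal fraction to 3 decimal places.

0.156

phi = phi₀·exp(−β·Z) = 0.57 × exp(−0.36 × 3.6) = 0.57 × exp(−1.296)
  = 0.57 × 0.2736 = 0.1560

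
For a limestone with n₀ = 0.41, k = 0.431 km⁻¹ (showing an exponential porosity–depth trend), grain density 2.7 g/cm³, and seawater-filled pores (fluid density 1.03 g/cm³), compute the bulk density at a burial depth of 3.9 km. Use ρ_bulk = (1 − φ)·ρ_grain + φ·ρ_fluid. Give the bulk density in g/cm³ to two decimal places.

2.57 g/cm³

Porosity at depth: n = 0.41·exp(−0.431×3.9) = 0.41×0.1862 = 0.0763
Bulk density: ρ_b = (1−n)ρ_g + n·ρ_f = 0.9237×2.7 + 0.0763×1.03
       = 2.494 + 0.079 = 2.573 g/cm³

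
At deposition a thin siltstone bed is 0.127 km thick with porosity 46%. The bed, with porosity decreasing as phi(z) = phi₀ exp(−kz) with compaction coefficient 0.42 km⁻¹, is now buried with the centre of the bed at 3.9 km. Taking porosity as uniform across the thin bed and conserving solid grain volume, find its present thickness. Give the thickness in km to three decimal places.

Porosity at 3.9 km: phi = 0.46·exp(−0.42×3.9) = 0.0894
Solid-volume conservation: h(1−phi) = h₀(1−phi₀) ⇒ h = h₀·(1−phi₀)/(1−phi)
h = 0.127 × (1 − 0.46)/(1 − 0.0894) = 0.127 × 0.5930 = 0.0753 km

0.075 km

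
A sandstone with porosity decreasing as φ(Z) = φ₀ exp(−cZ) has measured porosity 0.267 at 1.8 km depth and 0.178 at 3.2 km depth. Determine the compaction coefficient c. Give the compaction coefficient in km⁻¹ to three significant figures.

Athy: φ(Z) = φ₀ e^(−cZ) ⇒ φ₁/φ₂ = e^{c(Z₂−Z₁)} ⇒ c = ln(φ₁/φ₂)/(Z₂−Z₁)
c = ln(0.267/0.178) / (3.2 − 1.8) = ln(1.5) / 1.4 = 0.4055 / 1.4 = 0.2896 km⁻¹

0.290 km⁻¹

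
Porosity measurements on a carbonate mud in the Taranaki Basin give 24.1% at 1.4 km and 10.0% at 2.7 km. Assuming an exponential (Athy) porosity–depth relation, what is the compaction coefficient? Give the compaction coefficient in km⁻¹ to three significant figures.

0.677 km⁻¹

Athy: φ(d) = φ₀ e^(−cd) ⇒ φ₁/φ₂ = e^{c(d₂−d₁)} ⇒ c = ln(φ₁/φ₂)/(d₂−d₁)
c = ln(0.241/0.1) / (2.7 − 1.4) = ln(2.41) / 1.3 = 0.8796 / 1.3 = 0.6766 km⁻¹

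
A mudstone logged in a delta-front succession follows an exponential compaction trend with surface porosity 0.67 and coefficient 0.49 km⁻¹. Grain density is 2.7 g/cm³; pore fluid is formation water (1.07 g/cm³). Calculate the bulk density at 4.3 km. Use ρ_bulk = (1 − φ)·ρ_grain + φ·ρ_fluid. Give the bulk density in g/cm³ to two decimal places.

Porosity at depth: n = 0.67·exp(−0.49×4.3) = 0.67×0.1216 = 0.0815
Bulk density: ρ_b = (1−n)ρ_g + n·ρ_f = 0.9185×2.7 + 0.0815×1.07
       = 2.480 + 0.087 = 2.567 g/cm³

2.57 g/cm³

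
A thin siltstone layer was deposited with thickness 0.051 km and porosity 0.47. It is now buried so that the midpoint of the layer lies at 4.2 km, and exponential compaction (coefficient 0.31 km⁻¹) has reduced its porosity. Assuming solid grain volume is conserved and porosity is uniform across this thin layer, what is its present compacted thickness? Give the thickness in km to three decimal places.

Porosity at 4.2 km: phi = 0.47·exp(−0.31×4.2) = 0.1278
Solid-volume conservation: h(1−phi) = h₀(1−phi₀) ⇒ h = h₀·(1−phi₀)/(1−phi)
h = 0.051 × (1 − 0.47)/(1 − 0.1278) = 0.051 × 0.6077 = 0.0310 km

0.031 km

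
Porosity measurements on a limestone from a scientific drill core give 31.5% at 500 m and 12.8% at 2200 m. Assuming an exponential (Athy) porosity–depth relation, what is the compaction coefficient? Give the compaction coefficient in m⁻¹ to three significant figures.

Working in km (1 km = 1000 m; c in km⁻¹ = c in m⁻¹ × 1000):
Athy: φ(z) = φ₀ e^(−cz) ⇒ φ₁/φ₂ = e^{c(z₂−z₁)} ⇒ c = ln(φ₁/φ₂)/(z₂−z₁)
c = ln(0.315/0.128) / (2.2 − 0.5) = ln(2.461) / 1.7 = 0.9005 / 1.7 = 0.5297 km⁻¹

0.000530 m⁻¹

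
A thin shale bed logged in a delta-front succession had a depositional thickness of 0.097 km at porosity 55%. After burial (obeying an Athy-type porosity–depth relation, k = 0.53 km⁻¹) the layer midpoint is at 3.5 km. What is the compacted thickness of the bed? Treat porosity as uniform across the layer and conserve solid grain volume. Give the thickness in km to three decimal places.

0.048 km

Porosity at 3.5 km: φ = 0.55·exp(−0.53×3.5) = 0.0860
Solid-volume conservation: h(1−φ) = h₀(1−φ₀) ⇒ h = h₀·(1−φ₀)/(1−φ)
h = 0.097 × (1 − 0.55)/(1 − 0.0860) = 0.097 × 0.4924 = 0.0478 km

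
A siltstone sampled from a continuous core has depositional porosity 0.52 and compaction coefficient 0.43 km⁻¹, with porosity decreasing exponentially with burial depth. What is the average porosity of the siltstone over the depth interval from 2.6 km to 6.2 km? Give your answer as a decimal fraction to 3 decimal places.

⟨φ⟩ = (1/(Z₂−Z₁)) ∫ φ₀ e^(−kZ) dZ = φ₀·(e^(−k·Z₁) − e^(−k·Z₂)) / (k·(Z₂−Z₁))
e^(−0.43×2.6) = 0.3269; e^(−0.43×6.2) = 0.0695
⟨φ⟩ = 0.52 × (0.3269 − 0.0695) / (0.43 × 3.6) = 0.52 × 0.1663 = 0.0865

0.086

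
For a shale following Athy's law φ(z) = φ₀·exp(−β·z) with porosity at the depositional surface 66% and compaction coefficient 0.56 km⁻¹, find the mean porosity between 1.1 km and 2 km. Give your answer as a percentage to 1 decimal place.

28.0%

⟨φ⟩ = (1/(z₂−z₁)) ∫ φ₀ e^(−βz) dz = φ₀·(e^(−β·z₁) − e^(−β·z₂)) / (β·(z₂−z₁))
e^(−0.56×1.1) = 0.5401; e^(−0.56×2) = 0.3263
⟨φ⟩ = 0.66 × (0.5401 − 0.3263) / (0.56 × 0.9) = 0.66 × 0.4242 = 0.2800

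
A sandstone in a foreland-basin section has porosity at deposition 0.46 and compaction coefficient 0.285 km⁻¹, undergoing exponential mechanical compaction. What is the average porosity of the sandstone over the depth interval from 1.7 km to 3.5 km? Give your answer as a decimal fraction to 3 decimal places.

0.222

⟨φ⟩ = (1/(Z₂−Z₁)) ∫ φ₀ e^(−cZ) dZ = φ₀·(e^(−c·Z₁) − e^(−c·Z₂)) / (c·(Z₂−Z₁))
e^(−0.285×1.7) = 0.6160; e^(−0.285×3.5) = 0.3688
⟨φ⟩ = 0.46 × (0.6160 − 0.3688) / (0.285 × 1.8) = 0.46 × 0.4819 = 0.2217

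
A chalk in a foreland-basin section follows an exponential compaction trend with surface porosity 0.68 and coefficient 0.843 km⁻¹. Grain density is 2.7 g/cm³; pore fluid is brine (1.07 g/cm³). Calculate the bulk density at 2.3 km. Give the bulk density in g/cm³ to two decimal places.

Porosity at depth: n = 0.68·exp(−0.843×2.3) = 0.68×0.1439 = 0.0978
Bulk density: ρ_b = (1−n)ρ_g + n·ρ_f = 0.9022×2.7 + 0.0978×1.07
       = 2.436 + 0.105 = 2.541 g/cm³

2.54 g/cm³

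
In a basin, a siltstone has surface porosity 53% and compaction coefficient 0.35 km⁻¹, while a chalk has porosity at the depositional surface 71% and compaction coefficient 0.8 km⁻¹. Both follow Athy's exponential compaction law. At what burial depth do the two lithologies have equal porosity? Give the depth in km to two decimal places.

0.65 km

Set n₀ₐ e^(−cₐZ) = n₀ᵦ e^(−cᵦZ) ⇒ ln(n₀ₐ/n₀ᵦ) = (cₐ − cᵦ)·Z
Z = ln(0.53/0.71) / (0.35 − 0.8) = -0.2924 / -0.45 = 0.650 km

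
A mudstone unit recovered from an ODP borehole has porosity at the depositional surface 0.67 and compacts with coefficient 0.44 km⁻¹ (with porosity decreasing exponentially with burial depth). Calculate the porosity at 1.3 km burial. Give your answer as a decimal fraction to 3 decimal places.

0.378

phi = phi₀·exp(−β·Z) = 0.67 × exp(−0.44 × 1.3) = 0.67 × exp(−0.572)
  = 0.67 × 0.5644 = 0.3781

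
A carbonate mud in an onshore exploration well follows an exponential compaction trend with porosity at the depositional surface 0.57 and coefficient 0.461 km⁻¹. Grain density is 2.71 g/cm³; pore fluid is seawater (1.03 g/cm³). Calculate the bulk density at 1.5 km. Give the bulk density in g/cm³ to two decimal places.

Porosity at depth: φ = 0.57·exp(−0.461×1.5) = 0.57×0.5008 = 0.2855
Bulk density: ρ_b = (1−φ)ρ_g + φ·ρ_f = 0.7145×2.71 + 0.2855×1.03
       = 1.936 + 0.294 = 2.230 g/cm³

2.23 g/cm³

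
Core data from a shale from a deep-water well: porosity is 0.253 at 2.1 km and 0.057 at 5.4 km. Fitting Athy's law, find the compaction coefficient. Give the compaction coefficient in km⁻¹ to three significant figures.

0.452 km⁻¹

Athy: φ(z) = φ₀ e^(−βz) ⇒ φ₁/φ₂ = e^{β(z₂−z₁)} ⇒ β = ln(φ₁/φ₂)/(z₂−z₁)
β = ln(0.253/0.057) / (5.4 − 2.1) = ln(4.439) / 3.3 = 1.4903 / 3.3 = 0.4516 km⁻¹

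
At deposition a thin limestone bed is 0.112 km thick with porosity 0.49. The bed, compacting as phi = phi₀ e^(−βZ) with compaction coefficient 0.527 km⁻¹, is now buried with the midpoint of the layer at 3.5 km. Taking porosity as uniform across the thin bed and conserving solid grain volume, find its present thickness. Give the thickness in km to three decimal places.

0.062 km

Porosity at 3.5 km: phi = 0.49·exp(−0.527×3.5) = 0.0775
Solid-volume conservation: h(1−phi) = h₀(1−phi₀) ⇒ h = h₀·(1−phi₀)/(1−phi)
h = 0.112 × (1 − 0.49)/(1 − 0.0775) = 0.112 × 0.5528 = 0.0619 km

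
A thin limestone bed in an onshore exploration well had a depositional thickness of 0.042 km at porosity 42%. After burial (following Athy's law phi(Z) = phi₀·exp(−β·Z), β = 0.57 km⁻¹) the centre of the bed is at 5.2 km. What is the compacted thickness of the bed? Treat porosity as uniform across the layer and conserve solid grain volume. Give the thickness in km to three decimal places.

0.025 km

Porosity at 5.2 km: phi = 0.42·exp(−0.57×5.2) = 0.0217
Solid-volume conservation: h(1−phi) = h₀(1−phi₀) ⇒ h = h₀·(1−phi₀)/(1−phi)
h = 0.042 × (1 − 0.42)/(1 − 0.0217) = 0.042 × 0.5929 = 0.0249 km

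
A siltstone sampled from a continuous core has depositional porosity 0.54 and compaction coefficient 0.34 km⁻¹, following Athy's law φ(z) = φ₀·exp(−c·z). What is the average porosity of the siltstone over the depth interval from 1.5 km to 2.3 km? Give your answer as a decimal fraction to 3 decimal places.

⟨φ⟩ = (1/(z₂−z₁)) ∫ φ₀ e^(−cz) dz = φ₀·(e^(−c·z₁) − e^(−c·z₂)) / (c·(z₂−z₁))
e^(−0.34×1.5) = 0.6005; e^(−0.34×2.3) = 0.4575
⟨φ⟩ = 0.54 × (0.6005 − 0.4575) / (0.34 × 0.8) = 0.54 × 0.5258 = 0.2839

0.284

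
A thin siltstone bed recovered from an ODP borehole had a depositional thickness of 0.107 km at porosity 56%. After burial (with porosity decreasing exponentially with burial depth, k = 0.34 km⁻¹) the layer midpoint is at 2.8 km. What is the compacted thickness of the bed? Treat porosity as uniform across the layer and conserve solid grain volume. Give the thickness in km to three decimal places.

Porosity at 2.8 km: phi = 0.56·exp(−0.34×2.8) = 0.2161
Solid-volume conservation: h(1−phi) = h₀(1−phi₀) ⇒ h = h₀·(1−phi₀)/(1−phi)
h = 0.107 × (1 − 0.56)/(1 − 0.2161) = 0.107 × 0.5613 = 0.0601 km

0.060 km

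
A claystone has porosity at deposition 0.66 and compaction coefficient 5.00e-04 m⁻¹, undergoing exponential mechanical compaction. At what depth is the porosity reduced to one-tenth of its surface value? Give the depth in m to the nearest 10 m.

Working in km (1 km = 1000 m; c in km⁻¹ = c in m⁻¹ × 1000):
phi/phi₀ = 1/10 ⇒ exp(−c·d) = 1/10 ⇒ d = ln(10) / c
d = 2.3026 / 0.5 = 4.605 km

4610 m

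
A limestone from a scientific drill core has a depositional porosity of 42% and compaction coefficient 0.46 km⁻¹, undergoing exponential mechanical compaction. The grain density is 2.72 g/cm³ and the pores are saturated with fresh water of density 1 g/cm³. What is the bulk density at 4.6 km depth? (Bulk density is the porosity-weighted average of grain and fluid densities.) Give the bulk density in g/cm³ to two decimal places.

Porosity at depth: n = 0.42·exp(−0.46×4.6) = 0.42×0.1205 = 0.0506
Bulk density: ρ_b = (1−n)ρ_g + n·ρ_f = 0.9494×2.72 + 0.0506×1
       = 2.582 + 0.051 = 2.633 g/cm³

2.63 g/cm³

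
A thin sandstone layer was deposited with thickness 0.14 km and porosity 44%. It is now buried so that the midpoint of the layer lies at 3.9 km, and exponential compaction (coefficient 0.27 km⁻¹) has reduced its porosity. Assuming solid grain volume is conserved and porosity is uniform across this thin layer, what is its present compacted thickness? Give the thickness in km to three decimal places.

0.093 km

Porosity at 3.9 km: φ = 0.44·exp(−0.27×3.9) = 0.1535
Solid-volume conservation: h(1−φ) = h₀(1−φ₀) ⇒ h = h₀·(1−φ₀)/(1−φ)
h = 0.14 × (1 − 0.44)/(1 − 0.1535) = 0.14 × 0.6616 = 0.0926 km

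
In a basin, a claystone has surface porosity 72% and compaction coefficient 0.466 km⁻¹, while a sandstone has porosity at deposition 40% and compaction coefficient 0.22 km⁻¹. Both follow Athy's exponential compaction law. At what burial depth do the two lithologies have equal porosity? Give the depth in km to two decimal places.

2.39 km

Set phi₀ₐ e^(−cₐZ) = phi₀ᵦ e^(−cᵦZ) ⇒ ln(phi₀ₐ/phi₀ᵦ) = (cₐ − cᵦ)·Z
Z = ln(0.72/0.4) / (0.466 − 0.22) = 0.5878 / 0.246 = 2.389 km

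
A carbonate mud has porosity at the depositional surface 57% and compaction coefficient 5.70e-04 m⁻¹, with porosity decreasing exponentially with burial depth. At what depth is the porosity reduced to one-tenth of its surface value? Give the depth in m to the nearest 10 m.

Working in km (1 km = 1000 m; β in km⁻¹ = β in m⁻¹ × 1000):
phi/phi₀ = 1/10 ⇒ exp(−β·d) = 1/10 ⇒ d = ln(10) / β
d = 2.3026 / 0.57 = 4.040 km

4040 m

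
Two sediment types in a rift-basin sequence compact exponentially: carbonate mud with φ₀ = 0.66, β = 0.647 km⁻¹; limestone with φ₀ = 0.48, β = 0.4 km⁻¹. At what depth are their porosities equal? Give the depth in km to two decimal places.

Set φ₀ₐ e^(−βₐz) = φ₀ᵦ e^(−βᵦz) ⇒ ln(φ₀ₐ/φ₀ᵦ) = (βₐ − βᵦ)·z
z = ln(0.66/0.48) / (0.647 − 0.4) = 0.3185 / 0.247 = 1.289 km

1.29 km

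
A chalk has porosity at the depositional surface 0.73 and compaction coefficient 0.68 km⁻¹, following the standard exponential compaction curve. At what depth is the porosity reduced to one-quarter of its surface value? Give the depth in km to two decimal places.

2.04 km

n/n₀ = 1/4 ⇒ exp(−β·d) = 1/4 ⇒ d = ln(4) / β
d = 1.3863 / 0.68 = 2.039 km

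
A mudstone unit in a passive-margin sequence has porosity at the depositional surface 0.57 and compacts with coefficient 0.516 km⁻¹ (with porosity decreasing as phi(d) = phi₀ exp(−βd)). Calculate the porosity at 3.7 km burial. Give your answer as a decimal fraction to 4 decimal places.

phi = phi₀·exp(−β·d) = 0.57 × exp(−0.516 × 3.7) = 0.57 × exp(−1.909)
  = 0.57 × 0.1482 = 0.0845

0.0845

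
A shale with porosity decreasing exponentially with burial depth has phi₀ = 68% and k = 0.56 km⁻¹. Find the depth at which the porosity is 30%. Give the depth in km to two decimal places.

Invert Athy's law: Z = ln(phi₀/phi) / k
Z = ln(0.68/0.3) / 0.56 = ln(2.267) / 0.56 = 0.8183 / 0.56 = 1.461 km

1.46 km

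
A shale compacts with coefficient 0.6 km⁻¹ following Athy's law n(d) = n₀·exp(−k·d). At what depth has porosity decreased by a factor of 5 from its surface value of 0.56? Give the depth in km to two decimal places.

n/n₀ = 1/5 ⇒ exp(−k·d) = 1/5 ⇒ d = ln(5) / k
d = 1.6094 / 0.6 = 2.682 km

2.68 km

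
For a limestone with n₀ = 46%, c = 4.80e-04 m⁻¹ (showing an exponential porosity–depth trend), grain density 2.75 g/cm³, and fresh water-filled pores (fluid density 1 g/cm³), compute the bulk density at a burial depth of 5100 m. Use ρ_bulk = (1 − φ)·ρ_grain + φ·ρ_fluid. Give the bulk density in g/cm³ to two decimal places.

Working in km (1 km = 1000 m; c in km⁻¹ = c in m⁻¹ × 1000):
Porosity at depth: n = 0.46·exp(−0.48×5.1) = 0.46×0.0865 = 0.0398
Bulk density: ρ_b = (1−n)ρ_g + n·ρ_f = 0.9602×2.75 + 0.0398×1
       = 2.641 + 0.040 = 2.680 g/cm³

2.68 g/cm³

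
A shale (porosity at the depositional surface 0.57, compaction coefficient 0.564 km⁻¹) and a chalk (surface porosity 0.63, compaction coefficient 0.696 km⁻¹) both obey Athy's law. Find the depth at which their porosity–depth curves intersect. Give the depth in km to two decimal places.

Set phi₀ₐ e^(−cₐz) = phi₀ᵦ e^(−cᵦz) ⇒ ln(phi₀ₐ/phi₀ᵦ) = (cₐ − cᵦ)·z
z = ln(0.57/0.63) / (0.564 − 0.696) = -0.1001 / -0.132 = 0.758 km

0.76 km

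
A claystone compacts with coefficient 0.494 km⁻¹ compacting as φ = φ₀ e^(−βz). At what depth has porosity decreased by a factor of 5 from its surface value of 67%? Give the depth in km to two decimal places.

3.26 km

φ/φ₀ = 1/5 ⇒ exp(−β·z) = 1/5 ⇒ z = ln(5) / β
z = 1.6094 / 0.494 = 3.258 km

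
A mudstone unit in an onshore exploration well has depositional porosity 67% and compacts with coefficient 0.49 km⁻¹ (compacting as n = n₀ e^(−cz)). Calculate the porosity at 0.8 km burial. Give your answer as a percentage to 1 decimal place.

n = n₀·exp(−c·z) = 0.67 × exp(−0.49 × 0.8) = 0.67 × exp(−0.392)
  = 0.67 × 0.6757 = 0.4527

45.3%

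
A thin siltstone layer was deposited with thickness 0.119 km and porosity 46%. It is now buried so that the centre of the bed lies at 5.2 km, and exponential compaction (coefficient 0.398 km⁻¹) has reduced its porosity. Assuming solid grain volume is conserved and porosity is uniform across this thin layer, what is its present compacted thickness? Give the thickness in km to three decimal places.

0.068 km

Porosity at 5.2 km: n = 0.46·exp(−0.398×5.2) = 0.0581
Solid-volume conservation: h(1−n) = h₀(1−n₀) ⇒ h = h₀·(1−n₀)/(1−n)
h = 0.119 × (1 − 0.46)/(1 − 0.0581) = 0.119 × 0.5733 = 0.0682 km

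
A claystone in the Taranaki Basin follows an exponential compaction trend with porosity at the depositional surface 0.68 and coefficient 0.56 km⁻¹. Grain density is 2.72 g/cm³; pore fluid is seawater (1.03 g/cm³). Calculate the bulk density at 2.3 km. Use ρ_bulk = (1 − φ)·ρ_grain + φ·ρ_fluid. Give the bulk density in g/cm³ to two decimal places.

Porosity at depth: φ = 0.68·exp(−0.56×2.3) = 0.68×0.2758 = 0.1876
Bulk density: ρ_b = (1−φ)ρ_g + φ·ρ_f = 0.8124×2.72 + 0.1876×1.03
       = 2.210 + 0.193 = 2.403 g/cm³

2.40 g/cm³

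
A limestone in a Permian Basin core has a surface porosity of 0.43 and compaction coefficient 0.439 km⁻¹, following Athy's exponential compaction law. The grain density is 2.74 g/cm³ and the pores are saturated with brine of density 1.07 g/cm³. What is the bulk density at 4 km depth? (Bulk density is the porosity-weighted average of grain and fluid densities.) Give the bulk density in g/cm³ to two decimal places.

Porosity at depth: phi = 0.43·exp(−0.439×4) = 0.43×0.1727 = 0.0743
Bulk density: ρ_b = (1−phi)ρ_g + phi·ρ_f = 0.9257×2.74 + 0.0743×1.07
       = 2.536 + 0.079 = 2.616 g/cm³

2.62 g/cm³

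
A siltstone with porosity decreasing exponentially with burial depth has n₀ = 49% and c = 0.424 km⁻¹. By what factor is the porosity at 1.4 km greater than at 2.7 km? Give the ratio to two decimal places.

1.74

n(d₁)/n(d₂) = e^(−c·d₁)/e^(−c·d₂) = e^{c(d₂−d₁)}
= exp(0.424 × 1.3) = exp(0.5512) = 1.7353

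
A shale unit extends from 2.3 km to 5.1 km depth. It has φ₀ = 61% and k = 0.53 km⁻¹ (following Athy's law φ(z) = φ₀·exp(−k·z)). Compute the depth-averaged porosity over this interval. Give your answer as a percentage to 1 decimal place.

9.4%

⟨φ⟩ = (1/(z₂−z₁)) ∫ φ₀ e^(−kz) dz = φ₀·(e^(−k·z₁) − e^(−k·z₂)) / (k·(z₂−z₁))
e^(−0.53×2.3) = 0.2955; e^(−0.53×5.1) = 0.0670
⟨φ⟩ = 0.61 × (0.2955 − 0.0670) / (0.53 × 2.8) = 0.61 × 0.1540 = 0.0939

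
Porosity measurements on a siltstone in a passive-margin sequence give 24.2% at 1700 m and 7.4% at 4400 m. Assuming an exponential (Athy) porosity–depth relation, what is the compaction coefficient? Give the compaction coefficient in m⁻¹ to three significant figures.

Working in km (1 km = 1000 m; k in km⁻¹ = k in m⁻¹ × 1000):
Athy: φ(Z) = φ₀ e^(−kZ) ⇒ φ₁/φ₂ = e^{k(Z₂−Z₁)} ⇒ k = ln(φ₁/φ₂)/(Z₂−Z₁)
k = ln(0.242/0.074) / (4.4 − 1.7) = ln(3.27) / 2.7 = 1.1849 / 2.7 = 0.4388 km⁻¹

0.000439 m⁻¹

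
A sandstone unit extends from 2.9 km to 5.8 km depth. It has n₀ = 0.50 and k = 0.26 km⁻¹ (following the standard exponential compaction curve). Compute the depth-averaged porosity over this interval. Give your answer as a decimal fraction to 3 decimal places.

0.165

⟨n⟩ = (1/(Z₂−Z₁)) ∫ n₀ e^(−kZ) dZ = n₀·(e^(−k·Z₁) − e^(−k·Z₂)) / (k·(Z₂−Z₁))
e^(−0.26×2.9) = 0.4705; e^(−0.26×5.8) = 0.2214
⟨n⟩ = 0.5 × (0.4705 − 0.2214) / (0.26 × 2.9) = 0.5 × 0.3304 = 0.1652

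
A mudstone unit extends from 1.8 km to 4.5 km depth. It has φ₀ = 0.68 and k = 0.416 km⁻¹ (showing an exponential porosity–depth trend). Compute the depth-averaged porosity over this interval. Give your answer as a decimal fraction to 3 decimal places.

0.193

⟨φ⟩ = (1/(Z₂−Z₁)) ∫ φ₀ e^(−kZ) dZ = φ₀·(e^(−k·Z₁) − e^(−k·Z₂)) / (k·(Z₂−Z₁))
e^(−0.416×1.8) = 0.4729; e^(−0.416×4.5) = 0.1538
⟨φ⟩ = 0.68 × (0.4729 − 0.1538) / (0.416 × 2.7) = 0.68 × 0.2841 = 0.1932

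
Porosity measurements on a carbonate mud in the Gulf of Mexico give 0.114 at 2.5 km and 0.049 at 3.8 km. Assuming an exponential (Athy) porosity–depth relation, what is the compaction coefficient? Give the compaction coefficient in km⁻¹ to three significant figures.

Athy: φ(z) = φ₀ e^(−βz) ⇒ φ₁/φ₂ = e^{β(z₂−z₁)} ⇒ β = ln(φ₁/φ₂)/(z₂−z₁)
β = ln(0.114/0.049) / (3.8 − 2.5) = ln(2.327) / 1.3 = 0.8444 / 1.3 = 0.6495 km⁻¹

0.650 km⁻¹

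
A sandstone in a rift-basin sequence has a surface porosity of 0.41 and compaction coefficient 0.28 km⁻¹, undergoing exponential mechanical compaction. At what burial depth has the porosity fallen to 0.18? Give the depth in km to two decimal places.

Invert Athy's law: Z = ln(n₀/n) / β
Z = ln(0.41/0.18) / 0.28 = ln(2.278) / 0.28 = 0.8232 / 0.28 = 2.940 km

2.94 km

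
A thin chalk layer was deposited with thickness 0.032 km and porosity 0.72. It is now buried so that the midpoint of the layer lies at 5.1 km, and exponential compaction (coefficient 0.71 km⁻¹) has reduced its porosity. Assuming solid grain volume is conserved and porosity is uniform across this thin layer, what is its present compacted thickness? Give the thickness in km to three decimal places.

Porosity at 5.1 km: phi = 0.72·exp(−0.71×5.1) = 0.0193
Solid-volume conservation: h(1−phi) = h₀(1−phi₀) ⇒ h = h₀·(1−phi₀)/(1−phi)
h = 0.032 × (1 − 0.72)/(1 − 0.0193) = 0.032 × 0.2855 = 0.0091 km

0.009 km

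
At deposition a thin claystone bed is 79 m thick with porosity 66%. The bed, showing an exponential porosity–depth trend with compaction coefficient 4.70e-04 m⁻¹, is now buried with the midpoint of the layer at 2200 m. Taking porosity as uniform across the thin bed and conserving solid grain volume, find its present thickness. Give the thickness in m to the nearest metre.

Working in km (1 km = 1000 m; β in km⁻¹ = β in m⁻¹ × 1000):
Porosity at 2.2 km: n = 0.66·exp(−0.47×2.2) = 0.2347
Solid-volume conservation: h(1−n) = h₀(1−n₀) ⇒ h = h₀·(1−n₀)/(1−n)
h = 0.079 × (1 − 0.66)/(1 − 0.2347) = 0.079 × 0.4443 = 0.0351 km

35 m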